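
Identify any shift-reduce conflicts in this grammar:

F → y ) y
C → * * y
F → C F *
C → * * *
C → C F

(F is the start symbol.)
Yes — I7: [C → C F .] vs [F → C F . *]

Augment with F' → F and build the canonical LR(0) collection (I0 = CLOSURE({[F' → . F]}), then GOTO on every symbol after a dot until no new states appear). It has 12 states:
  I0: { [C → . * * *], [C → . * * y], [C → . C F], [F → . C F *], [F → . y ) y], [F' → . F] }  — shift
  I1: { [C → * . * *], [C → * . * y] }  — shift
  I2: { [C → . * * *], [C → . * * y], [C → . C F], [C → C . F], [F → . C F *], [F → . y ) y], [F → C . F *] }  — shift
  I3: { [F' → F .] }  — accept
  I4: { [F → y . ) y] }  — shift
  I5: { [F → y ) . y] }  — shift
  I6: { [F → y ) y .] }  — reduce
  I7: { [C → C F .], [F → C F . *] }  — shift, reduce
  I8: { [F → C F * .] }  — reduce
  I9: { [C → * * . *], [C → * * . y] }  — shift
  I10: { [C → * * * .] }  — reduce
  I11: { [C → * * y .] }  — reduce

I7 contains reduce item [C → C F .] and shift item [F → C F . *] — shift-reduce conflict.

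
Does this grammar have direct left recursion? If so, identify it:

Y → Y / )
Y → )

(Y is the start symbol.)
Yes, Y is left-recursive

Direct left recursion occurs when N → N α for some non-terminal N (the right-hand side begins with the left-hand side itself).

Y → Y / ): LEFT RECURSIVE (starts with Y)
Y → ): starts with ')'

The grammar has direct left recursion on: Y.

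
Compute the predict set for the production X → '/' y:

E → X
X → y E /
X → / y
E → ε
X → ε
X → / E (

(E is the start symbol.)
{ '/' }

PREDICT(X → '/' y) = (FIRST(RHS) \ {ε}) ∪ (FOLLOW(X) if ε ∈ FIRST(RHS), i.e. RHS ⇒* ε)
FIRST('/' y) = { '/' }
ε ∉ FIRST('/' y), so FOLLOW(X) is not added.
PREDICT(X → '/' y) = { '/' }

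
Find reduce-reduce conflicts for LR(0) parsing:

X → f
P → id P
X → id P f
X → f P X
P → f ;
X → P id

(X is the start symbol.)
No reduce-reduce conflicts

A reduce-reduce conflict occurs when an LR(0) state has two complete items [A → α .] and [B → β .] — both call for a reduction, and with no lookahead the parser cannot choose between them.

Augment with X' → X and build the canonical LR(0) collection (I0 = CLOSURE({[X' → . X]}), then GOTO on every symbol after a dot until no new states appear). It has 14 states:
  I0: { [P → . f ;], [P → . id P], [X → . P id], [X → . f P X], [X → . f], [X → . id P f], [X' → . X] }  — shift
  I1: { [X → P . id] }  — shift
  I2: { [X' → X .] }  — accept
  I3: { [P → . f ;], [P → . id P], [P → f . ;], [X → f . P X], [X → f .] }  — shift, reduce
  I4: { [P → . f ;], [P → . id P], [P → id . P], [X → id . P f] }  — shift
  I5: { [P → id P .], [X → id P . f] }  — shift, reduce
  I6: { [P → f . ;] }  — shift
  I7: { [P → . f ;], [P → . id P], [P → id . P] }  — shift
  I8: { [P → id P .] }  — reduce
  I9: { [P → f ; .] }  — reduce
  I10: { [X → id P f .] }  — reduce
  I11: { [P → . f ;], [P → . id P], [X → . P id], [X → . f P X], [X → . f], [X → . id P f], [X → f P . X] }  — shift
  I12: { [X → f P X .] }  — reduce
  I13: { [X → P id .] }  — reduce

No state contains more than one complete item.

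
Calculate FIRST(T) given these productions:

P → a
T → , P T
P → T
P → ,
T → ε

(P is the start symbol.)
{ ',', ε }

To compute FIRST(T), examine every production with T on the left-hand side, reading each right-hand side left to right until a non-nullable symbol is reached.

From T → , P T:
  - ',' is a terminal: add ',' and stop
From T → ε:
  - ε-production, so ε ∈ FIRST(T)

Collecting: FIRST(T) = { ',', ε }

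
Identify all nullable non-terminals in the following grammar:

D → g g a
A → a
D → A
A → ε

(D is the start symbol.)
ε-productions: A → ε
So A is immediately nullable.
D → A: every symbol on the right is nullable, so D is nullable too.
Every non-terminal is now nullable.
Nullable = { 'A', 'D' }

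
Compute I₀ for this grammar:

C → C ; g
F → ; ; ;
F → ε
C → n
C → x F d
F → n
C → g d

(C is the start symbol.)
First, augment the grammar with C' → C
I₀ = CLOSURE({ [C' → . C] }):
  [C' → . C] has the dot before C: add [C → . C ; g], [C → . n], [C → . x F d], [C → . g d]
No further items can be added.

I₀ = { [C → . C ; g], [C → . g d], [C → . n], [C → . x F d], [C' → . C] }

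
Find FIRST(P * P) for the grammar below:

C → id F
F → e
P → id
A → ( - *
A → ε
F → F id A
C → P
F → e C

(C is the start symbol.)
FIRST sets of the non-terminals involved (from the grammar, by fixed-point iteration):
  FIRST(P) = { 'id' }

To compute FIRST(P * P), process the symbols left to right:
Symbol P is a non-terminal. Add FIRST(P) \ {ε} = { 'id' }
P is not nullable (ε ∉ FIRST(P)), so stop here.
FIRST(P * P) = { 'id' }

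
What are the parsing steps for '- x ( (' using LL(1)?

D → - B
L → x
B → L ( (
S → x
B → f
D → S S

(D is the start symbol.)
LL(1) parsing maintains a stack (initially the start symbol over $) and the input. At each step: if the stack top is a terminal, match it against the current input token; if it is a non-terminal N, replace it with the RHS of M[N, lookahead] (the unique production whose predict set contains the lookahead).

Stack is shown with the top on the left.

Stack    Input      Action
--------------------------
D $      - x ( ( $  output D → - B
- B $    - x ( ( $  match '-'
B $      x ( ( $    output B → L ( (
L ( ( $  x ( ( $    output L → x
x ( ( $  x ( ( $    match 'x'
( ( $    ( ( $      match '('
( $      ( $        match '('
$        $          accept

The string is accepted.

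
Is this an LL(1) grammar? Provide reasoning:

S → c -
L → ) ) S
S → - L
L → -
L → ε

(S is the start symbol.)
A grammar is LL(1) if for each non-terminal N with multiple productions, the predict sets of those productions are pairwise disjoint, where PREDICT(N → α) = (FIRST(α) \ {ε}) ∪ (FOLLOW(N) if α ⇒* ε).

Relevant sets:
  FOLLOW(L) = { $ }

For S:
  PREDICT(S → c '-') = { 'c' }
  PREDICT(S → '-' L) = { '-' }
For L:
  PREDICT(L → ')' ')' S) = { ')' }
  PREDICT(L → '-') = { '-' }
  PREDICT(L → ε) = { $ }

All predict sets are disjoint. The grammar IS LL(1).

Answer: Yes, the grammar is LL(1).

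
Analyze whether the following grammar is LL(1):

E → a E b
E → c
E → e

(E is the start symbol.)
A grammar is LL(1) if for each non-terminal N with multiple productions, the predict sets of those productions are pairwise disjoint, where PREDICT(N → α) = (FIRST(α) \ {ε}) ∪ (FOLLOW(N) if α ⇒* ε).

For E:
  PREDICT(E → a E b) = { 'a' }
  PREDICT(E → c) = { 'c' }
  PREDICT(E → e) = { 'e' }

All predict sets are disjoint. The grammar IS LL(1).

Answer: Yes, the grammar is LL(1).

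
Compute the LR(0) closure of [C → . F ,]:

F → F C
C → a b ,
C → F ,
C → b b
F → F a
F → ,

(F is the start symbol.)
{ [C → . F ,], [F → . ,], [F → . F C], [F → . F a] }

Start with: [C → . F ,]
  [C → . F ,] has the dot before F: add [F → . F C], [F → . F a], [F → . ,]
No further items can be added.

CLOSURE = { [C → . F ,], [F → . ,], [F → . F C], [F → . F a] }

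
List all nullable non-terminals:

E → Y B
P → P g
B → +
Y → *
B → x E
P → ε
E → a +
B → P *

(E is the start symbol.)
{ 'P' }

ε-productions: P → ε
So P is immediately nullable.
No further non-terminal can be added: every production for the remaining non-terminals contains a terminal or a non-nullable non-terminal.
Nullable = { 'P' }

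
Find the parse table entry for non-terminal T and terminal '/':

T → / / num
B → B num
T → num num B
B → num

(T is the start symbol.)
To find M[T, '/'], we find productions for T where '/' is in the predict set (PREDICT(N → α) = (FIRST(α) \ {ε}) ∪ (FOLLOW(N) if α ⇒* ε)).

T → / / num: PREDICT = { '/' }
  '/' is in predict set, so this production goes in M[T, '/']
T → num num B: PREDICT = { 'num' }

M[T, '/'] = T → / / num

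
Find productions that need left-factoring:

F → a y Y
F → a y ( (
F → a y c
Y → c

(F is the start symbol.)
Yes, F has productions with common prefix 'a y'

Left-factoring is needed when two productions for the same non-terminal
share a common prefix on the right-hand side.

Productions for F:
  F → a y Y
  F → a y ( (
  F → a y c

Found common prefix 'a y' in productions for F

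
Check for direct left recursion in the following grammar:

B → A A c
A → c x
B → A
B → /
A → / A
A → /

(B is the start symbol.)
No direct left recursion

Direct left recursion occurs when N → N α for some non-terminal N (the right-hand side begins with the left-hand side itself).

B → A A c: starts with A
A → c x: starts with c
B → A: starts with A
B → /: starts with '/'
A → / A: starts with '/'
A → /: starts with '/'

No direct left recursion found.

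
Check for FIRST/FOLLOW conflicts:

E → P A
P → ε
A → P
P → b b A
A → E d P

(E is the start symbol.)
A FIRST/FOLLOW conflict occurs when a non-terminal N has a nullable alternative N → β (β ⇒* ε) and another alternative N → α with FIRST(α) ∩ FOLLOW(N) ≠ ∅: on such a lookahead the parser cannot decide between expanding α and letting N vanish via β.

Nullable non-terminals: A, E, P.
FIRST sets used below: FIRST(P) = { 'b', ε }, FIRST(E) = { 'b', 'd', ε }

A: nullable alternative(s) A → P; FOLLOW(A) = { $, 'b', 'd' }
  A → P: FIRST \ {ε} = { 'b' } — this is the only nullable alternative, skip
  A → E d P: FIRST \ {ε} = { 'b', 'd' } — overlaps FOLLOW(A) on { 'b', 'd' }: CONFLICT
E has a nullable alternative but only one production, so nothing to check.

P: nullable alternative(s) P → ε; FOLLOW(P) = { $, 'b', 'd' }
  P → ε: FIRST \ {ε} = { } — this is the only nullable alternative, skip
  P → b b A: FIRST \ {ε} = { 'b' } — overlaps FOLLOW(P) on { 'b' }: CONFLICT

So the grammar has 2 FIRST/FOLLOW conflicts (marked CONFLICT above).

Answer: Yes. P → b b A with FOLLOW(P) on { 'b' }; A → E d P with FOLLOW(A) on { 'b', 'd' }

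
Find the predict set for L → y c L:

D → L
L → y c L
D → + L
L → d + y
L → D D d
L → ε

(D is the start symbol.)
PREDICT(L → y c L) = (FIRST(RHS) \ {ε}) ∪ (FOLLOW(L) if ε ∈ FIRST(RHS), i.e. RHS ⇒* ε)
FIRST(y c L) = { 'y' }
ε ∉ FIRST(y c L), so FOLLOW(L) is not added.
PREDICT(L → y c L) = { 'y' }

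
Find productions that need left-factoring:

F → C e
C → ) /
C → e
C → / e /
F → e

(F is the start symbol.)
No, left-factoring is not needed

Left-factoring is needed when two productions for the same non-terminal
share a common prefix on the right-hand side.

Productions for F:
  F → C e
  F → e
Productions for C:
  C → ) /
  C → e
  C → / e /

No common prefixes found.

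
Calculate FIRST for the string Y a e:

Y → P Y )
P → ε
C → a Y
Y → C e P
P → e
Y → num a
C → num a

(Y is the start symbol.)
{ 'a', 'e', 'num' }

FIRST sets of the non-terminals involved (from the grammar, by fixed-point iteration):
  FIRST(Y) = { 'a', 'e', 'num' }

To compute FIRST(Y a e), process the symbols left to right:
Symbol Y is a non-terminal. Add FIRST(Y) \ {ε} = { 'a', 'e', 'num' }
Y is not nullable (ε ∉ FIRST(Y)), so stop here.
FIRST(Y a e) = { 'a', 'e', 'num' }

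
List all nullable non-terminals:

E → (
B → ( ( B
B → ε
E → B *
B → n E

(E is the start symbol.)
{ 'B' }

A non-terminal is nullable if it can derive ε (the empty string): either it has an ε-production, or it has a production whose right-hand side consists entirely of nullable non-terminals.

ε-productions: B → ε
So B is immediately nullable.
No further non-terminal can be added: every production for the remaining non-terminals contains a terminal or a non-nullable non-terminal.
Nullable = { 'B' }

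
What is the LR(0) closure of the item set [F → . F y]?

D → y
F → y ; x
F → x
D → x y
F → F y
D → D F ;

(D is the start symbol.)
{ [F → . F y], [F → . x], [F → . y ; x] }

Start with: [F → . F y]
  [F → . F y] has the dot before F: add [F → . y ; x], [F → . x]
No further items can be added.

CLOSURE = { [F → . F y], [F → . x], [F → . y ; x] }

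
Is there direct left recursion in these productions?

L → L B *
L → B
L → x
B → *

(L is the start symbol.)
Direct left recursion occurs when N → N α for some non-terminal N (the right-hand side begins with the left-hand side itself).

L → L B *: LEFT RECURSIVE (starts with L)
L → B: starts with B
L → x: starts with x
B → *: starts with '*'

The grammar has direct left recursion on: L.

Answer: Yes, L is left-recursive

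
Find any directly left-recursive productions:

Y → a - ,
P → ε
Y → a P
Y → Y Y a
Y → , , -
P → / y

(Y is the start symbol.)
Yes, Y is left-recursive

Direct left recursion occurs when N → N α for some non-terminal N (the right-hand side begins with the left-hand side itself).

Y → a - ,: starts with a
P → ε: starts with ε
Y → a P: starts with a
Y → Y Y a: LEFT RECURSIVE (starts with Y)
Y → , , -: starts with ','
P → / y: starts with '/'

The grammar has direct left recursion on: Y.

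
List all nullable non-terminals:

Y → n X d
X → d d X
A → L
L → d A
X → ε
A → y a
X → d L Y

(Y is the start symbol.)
A non-terminal is nullable if it can derive ε (the empty string): either it has an ε-production, or it has a production whose right-hand side consists entirely of nullable non-terminals.

ε-productions: X → ε
So X is immediately nullable.
No further non-terminal can be added: every production for the remaining non-terminals contains a terminal or a non-nullable non-terminal.
Nullable = { 'X' }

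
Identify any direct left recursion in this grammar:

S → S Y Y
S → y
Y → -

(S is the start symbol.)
S → S Y Y: LEFT RECURSIVE (starts with S)
S → y: starts with y
Y → -: starts with '-'

The grammar has direct left recursion on: S.

Answer: Yes, S is left-recursive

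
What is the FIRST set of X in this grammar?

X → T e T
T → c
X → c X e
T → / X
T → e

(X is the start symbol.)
{ '/', 'c', 'e' }

To compute FIRST(X), examine every production with X on the left-hand side, reading each right-hand side left to right until a non-nullable symbol is reached.

FIRST sets of the other non-terminals involved (by the same procedure, iterated to a fixed point):
  FIRST(T) = { '/', 'c', 'e' }

From X → T e T:
  - T is a non-terminal: add FIRST(T) \ {ε} = { '/', 'c', 'e' }
    T is not nullable, so stop
From X → c X e:
  - c is a terminal: add 'c' and stop

Collecting: FIRST(X) = { '/', 'c', 'e' }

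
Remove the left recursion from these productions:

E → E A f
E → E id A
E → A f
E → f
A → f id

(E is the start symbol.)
E → A f E'
E → f E'
E' → A f E'
E' → id A E'
E' → ε
A → f id

E is directly left-recursive. The standard transformation for
  A → A α₁ | ... | A α_m | β₁ | ... | β_n
is
  A  → β₁ A' | ... | β_n A'
  A' → α₁ A' | ... | α_m A' | ε

E → A f becomes E → A f E'
E → f becomes E → f E'
E → E A f becomes E' → A f E'
E → E id A becomes E' → id A E'
Add E' → ε

Productions for other non-terminals are unchanged:
  A → f id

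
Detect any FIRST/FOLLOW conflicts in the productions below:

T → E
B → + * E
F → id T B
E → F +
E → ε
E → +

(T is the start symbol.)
Nullable non-terminals: E, T.
FIRST sets used below: FIRST(F) = { 'id' }

E: nullable alternative(s) E → ε; FOLLOW(E) = { $, '+' }
  E → F +: FIRST \ {ε} = { 'id' } — disjoint from FOLLOW(E)
  E → ε: FIRST \ {ε} = { } — this is the only nullable alternative, skip
  E → +: FIRST \ {ε} = { '+' } — overlaps FOLLOW(E) on { '+' }: CONFLICT
T has a nullable alternative but only one production, so nothing to check.

B, F have no nullable alternative, so no FIRST/FOLLOW check is needed there.

So the grammar has 1 FIRST/FOLLOW conflict (marked CONFLICT above).

Answer: Yes. E → '+' with FOLLOW(E) on { '+' }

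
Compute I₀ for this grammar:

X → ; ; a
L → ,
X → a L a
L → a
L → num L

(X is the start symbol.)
{ [X → . ; ; a], [X → . a L a], [X' → . X] }

First, augment the grammar with X' → X
I₀ = CLOSURE({ [X' → . X] }):
  [X' → . X] has the dot before X: add [X → . ; ; a], [X → . a L a]
No further items can be added.

I₀ = { [X → . ; ; a], [X → . a L a], [X' → . X] }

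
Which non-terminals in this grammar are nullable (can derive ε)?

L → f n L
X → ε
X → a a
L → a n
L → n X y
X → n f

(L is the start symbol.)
A non-terminal is nullable if it can derive ε (the empty string): either it has an ε-production, or it has a production whose right-hand side consists entirely of nullable non-terminals.

ε-productions: X → ε
So X is immediately nullable.
No further non-terminal can be added: every production for the remaining non-terminals contains a terminal or a non-nullable non-terminal.
Nullable = { 'X' }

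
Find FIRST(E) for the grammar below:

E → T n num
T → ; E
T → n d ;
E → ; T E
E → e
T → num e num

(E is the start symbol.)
{ ';', 'e', 'n', 'num' }

To compute FIRST(E), examine every production with E on the left-hand side, reading each right-hand side left to right until a non-nullable symbol is reached.

FIRST sets of the other non-terminals involved (by the same procedure, iterated to a fixed point):
  FIRST(T) = { ';', 'n', 'num' }

From E → T n num:
  - T is a non-terminal: add FIRST(T) \ {ε} = { ';', 'n', 'num' }
    T is not nullable, so stop
From E → ; T E:
  - ';' is a terminal: add ';' and stop
From E → e:
  - e is a terminal: add 'e' and stop

Collecting: FIRST(E) = { ';', 'e', 'n', 'num' }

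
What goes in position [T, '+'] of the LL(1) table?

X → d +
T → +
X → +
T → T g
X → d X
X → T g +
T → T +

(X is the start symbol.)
T → +, T → T g, T → T +

To find M[T, '+'], we find productions for T where '+' is in the predict set (PREDICT(N → α) = (FIRST(α) \ {ε}) ∪ (FOLLOW(N) if α ⇒* ε)).

Relevant sets:
  FIRST(T) = { '+' }

T → +: PREDICT = { '+' }
  '+' is in predict set, so this production goes in M[T, '+']
T → T g: PREDICT = { '+' }
  '+' is in predict set, so this production goes in M[T, '+']
T → T +: PREDICT = { '+' }
  '+' is in predict set, so this production goes in M[T, '+']

M[T, '+'] = T → +, T → T g, T → T +  (a multiply-defined cell — the grammar is not LL(1))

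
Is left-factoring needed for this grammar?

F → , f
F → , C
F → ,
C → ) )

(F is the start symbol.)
Yes, F has productions with common prefix ','

Left-factoring is needed when two productions for the same non-terminal
share a common prefix on the right-hand side.

Productions for F:
  F → , f
  F → , C
  F → ,

Found common prefix ',' in productions for F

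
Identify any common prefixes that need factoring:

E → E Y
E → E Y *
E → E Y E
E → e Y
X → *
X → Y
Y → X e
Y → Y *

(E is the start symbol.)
Yes, E has productions with common prefix 'E Y'

Left-factoring is needed when two productions for the same non-terminal
share a common prefix on the right-hand side.

Productions for E:
  E → E Y
  E → E Y *
  E → E Y E
  E → e Y
Productions for X:
  X → *
  X → Y
Productions for Y:
  Y → X e
  Y → Y *

Found common prefix 'E Y' in productions for E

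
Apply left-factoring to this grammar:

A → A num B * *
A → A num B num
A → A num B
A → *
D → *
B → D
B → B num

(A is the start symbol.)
Left-factoring transforms A → αβ₁ | αβ₂ into A → αA' and A' → β₁ | β₂
(α is the longest common prefix among the alternatives). Repeat until
no nonterminal has two alternatives with a common prefix.

Round 1: A has alternatives sharing prefix 'A num B'. Introduce A': A → A num B A'
  Add: A' → * *
  Add: A' → num
  Add: A' → ε

No remaining common prefixes — done.

Resulting grammar:
A → A num B A'
A' → * *
A' → num
A' → ε
A → *
D → *
B → D
B → B num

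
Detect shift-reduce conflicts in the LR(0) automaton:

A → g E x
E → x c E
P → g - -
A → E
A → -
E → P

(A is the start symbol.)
No shift-reduce conflicts

A shift-reduce conflict occurs when an LR(0) state has both:
  - a complete (reduce) item [A → α .] (dot at the end), and
  - a shift item [B → β . c γ] (dot before a terminal).

Augment with A' → A and build the canonical LR(0) collection (I0 = CLOSURE({[A' → . A]}), then GOTO on every symbol after a dot until no new states appear). It has 14 states:
  I0: { [A → . -], [A → . E], [A → . g E x], [A' → . A], [E → . P], [E → . x c E], [P → . g - -] }  — shift
  I1: { [A → - .] }  — reduce
  I2: { [A' → A .] }  — accept
  I3: { [A → E .] }  — reduce
  I4: { [E → P .] }  — reduce
  I5: { [A → g . E x], [E → . P], [E → . x c E], [P → . g - -], [P → g . - -] }  — shift
  I6: { [E → x . c E] }  — shift
  I7: { [E → . P], [E → . x c E], [E → x c . E], [P → . g - -] }  — shift
  I8: { [E → x c E .] }  — reduce
  I9: { [P → g . - -] }  — shift
  I10: { [P → g - . -] }  — shift
  I11: { [P → g - - .] }  — reduce
  I12: { [A → g E . x] }  — shift
  I13: { [A → g E x .] }  — reduce

No state contains both a complete item and a shift item.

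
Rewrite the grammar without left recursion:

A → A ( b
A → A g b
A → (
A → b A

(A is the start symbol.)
A is directly left-recursive. The standard transformation for
  A → A α₁ | ... | A α_m | β₁ | ... | β_n
is
  A  → β₁ A' | ... | β_n A'
  A' → α₁ A' | ... | α_m A' | ε

A → ( becomes A → ( A'
A → b A becomes A → b A A'
A → A ( b becomes A' → ( b A'
A → A g b becomes A' → g b A'
Add A' → ε

Resulting grammar:
A → ( A'
A → b A A'
A' → ( b A'
A' → g b A'
A' → ε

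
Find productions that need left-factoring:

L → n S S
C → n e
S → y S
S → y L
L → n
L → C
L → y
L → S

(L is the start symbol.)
Yes, L has productions with common prefix 'n'; S has productions with common prefix 'y'

Left-factoring is needed when two productions for the same non-terminal
share a common prefix on the right-hand side.

Productions for L:
  L → n S S
  L → n
  L → C
  L → y
  L → S
Productions for S:
  S → y S
  S → y L

Found common prefix 'n' in productions for L
Found common prefix 'y' in productions for S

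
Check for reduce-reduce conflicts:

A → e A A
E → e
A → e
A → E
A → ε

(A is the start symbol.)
A reduce-reduce conflict occurs when an LR(0) state has two complete items [A → α .] and [B → β .] — both call for a reduction, and with no lookahead the parser cannot choose between them.

Augment with A' → A and build the canonical LR(0) collection (I0 = CLOSURE({[A' → . A]}), then GOTO on every symbol after a dot until no new states appear). It has 6 states:
  I0: { [A → . E], [A → . e A A], [A → . e], [A → .], [A' → . A], [E → . e] }  — shift, reduce
  I1: { [A' → A .] }  — accept
  I2: { [A → E .] }  — reduce
  I3: { [A → . E], [A → . e A A], [A → . e], [A → .], [A → e . A A], [A → e .], [E → . e], [E → e .] }  — shift, 3 reduces
  I4: { [A → . E], [A → . e A A], [A → . e], [A → .], [A → e A . A], [E → . e] }  — shift, reduce
  I5: { [A → e A A .] }  — reduce

I3 contains complete items [A → .], [A → e .], [E → e .] — reduce-reduce conflict.

Answer: Yes — I3: [A → .] vs [A → e .]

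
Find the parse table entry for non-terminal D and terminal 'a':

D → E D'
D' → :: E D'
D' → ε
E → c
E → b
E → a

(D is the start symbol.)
To find M[D, 'a'], we find productions for D where 'a' is in the predict set (PREDICT(N → α) = (FIRST(α) \ {ε}) ∪ (FOLLOW(N) if α ⇒* ε)).

Relevant sets:
  FIRST(E) = { 'a', 'b', 'c' }

D → E D': PREDICT = { 'a', 'b', 'c' }
  'a' is in predict set, so this production goes in M[D, 'a']

M[D, 'a'] = D → E D'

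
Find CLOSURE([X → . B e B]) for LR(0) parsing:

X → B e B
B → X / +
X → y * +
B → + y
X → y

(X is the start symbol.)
To compute CLOSURE, for each item [A → α.Bβ] where B is a non-terminal, add [B → .γ] for all productions B → γ; repeat for the newly added items until nothing changes.

Start with: [X → . B e B]
  [X → . B e B] has the dot before B: add [B → . X / +], [B → . + y]
  [B → . X / +] has the dot before X: add [X → . y * +], [X → . y]
No further items can be added.

CLOSURE = { [B → . + y], [B → . X / +], [X → . B e B], [X → . y * +], [X → . y] }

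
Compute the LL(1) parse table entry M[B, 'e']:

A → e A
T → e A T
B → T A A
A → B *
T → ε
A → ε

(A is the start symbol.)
To find M[B, 'e'], we find productions for B where 'e' is in the predict set (PREDICT(N → α) = (FIRST(α) \ {ε}) ∪ (FOLLOW(N) if α ⇒* ε)).

Relevant sets:
  FIRST(T) = { 'e', ε }
  FIRST(A) = { '*', 'e', ε }
  FOLLOW(B) = { '*' }

B → T A A: PREDICT = { '*', 'e' }
  'e' is in predict set, so this production goes in M[B, 'e']

M[B, 'e'] = B → T A A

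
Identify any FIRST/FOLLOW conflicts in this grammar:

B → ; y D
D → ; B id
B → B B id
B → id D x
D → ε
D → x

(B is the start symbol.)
A FIRST/FOLLOW conflict occurs when a non-terminal N has a nullable alternative N → β (β ⇒* ε) and another alternative N → α with FIRST(α) ∩ FOLLOW(N) ≠ ∅: on such a lookahead the parser cannot decide between expanding α and letting N vanish via β.

Nullable non-terminals: D.

D: nullable alternative(s) D → ε; FOLLOW(D) = { $, ';', 'id', 'x' }
  D → ; B id: FIRST \ {ε} = { ';' } — overlaps FOLLOW(D) on { ';' }: CONFLICT
  D → ε: FIRST \ {ε} = { } — this is the only nullable alternative, skip
  D → x: FIRST \ {ε} = { 'x' } — overlaps FOLLOW(D) on { 'x' }: CONFLICT

B has no nullable alternative, so no FIRST/FOLLOW check is needed there.

So the grammar has 2 FIRST/FOLLOW conflicts (marked CONFLICT above).

Answer: Yes. D → ';' B id with FOLLOW(D) on { ';' }; D → x with FOLLOW(D) on { 'x' }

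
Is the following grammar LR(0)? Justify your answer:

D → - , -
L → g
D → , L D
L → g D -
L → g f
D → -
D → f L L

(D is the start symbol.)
Augment with D' → D and build the canonical LR(0) collection (I0 = CLOSURE({[D' → . D]}), then GOTO on every symbol after a dot until no new states appear). It has 15 states:
  I0: { [D → . , L D], [D → . - , -], [D → . -], [D → . f L L], [D' → . D] }  — shift
  I1: { [D → , . L D], [L → . g D -], [L → . g f], [L → . g] }  — shift
  I2: { [D → - . , -], [D → - .] }  — shift, reduce
  I3: { [D' → D .] }  — accept
  I4: { [D → f . L L], [L → . g D -], [L → . g f], [L → . g] }  — shift
  I5: { [D → f L . L], [L → . g D -], [L → . g f], [L → . g] }  — shift
  I6: { [D → . , L D], [D → . - , -], [D → . -], [D → . f L L], [L → g . D -], [L → g . f], [L → g .] }  — shift, reduce
  I7: { [L → g D . -] }  — shift
  I8: { [D → f . L L], [L → . g D -], [L → . g f], [L → . g], [L → g f .] }  — shift, reduce
  I9: { [L → g D - .] }  — reduce
  I10: { [D → f L L .] }  — reduce
  I11: { [D → - , . -] }  — shift
  I12: { [D → - , - .] }  — reduce
  I13: { [D → , L . D], [D → . , L D], [D → . - , -], [D → . -], [D → . f L L] }  — shift
  I14: { [D → , L D .] }  — reduce

Conflict in state I2:
  Shift-reduce conflict between [D → - .] and [D → - . , -]
So the grammar is NOT LR(0).

Answer: No. Shift-reduce conflict between [D → - .] and [D → - . , -]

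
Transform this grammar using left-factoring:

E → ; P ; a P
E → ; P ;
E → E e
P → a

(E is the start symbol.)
Left-factoring transforms A → αβ₁ | αβ₂ into A → αA' and A' → β₁ | β₂
(α is the longest common prefix among the alternatives). Repeat until
no nonterminal has two alternatives with a common prefix.

Round 1: E has alternatives sharing prefix '; P ;'. Introduce E': E → ; P ; E'
  Add: E' → a P
  Add: E' → ε

No remaining common prefixes — done.

Resulting grammar:
E → ; P ; E'
E' → a P
E' → ε
E → E e
P → a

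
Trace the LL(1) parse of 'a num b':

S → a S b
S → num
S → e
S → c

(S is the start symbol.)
LL(1) parsing maintains a stack (initially the start symbol over $) and the input. At each step: if the stack top is a terminal, match it against the current input token; if it is a non-terminal N, replace it with the RHS of M[N, lookahead] (the unique production whose predict set contains the lookahead).

Stack is shown with the top on the left.

Stack    Input      Action
--------------------------
S $      a num b $  output S → a S b
a S b $  a num b $  match 'a'
S b $    num b $    output S → num
num b $  num b $    match 'num'
b $      b $        match 'b'
$        $          accept

The string is accepted.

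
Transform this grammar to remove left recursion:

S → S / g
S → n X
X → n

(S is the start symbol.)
S → n X S'
S' → / g S'
S' → ε
X → n

S is directly left-recursive. The standard transformation for
  A → A α₁ | ... | A α_m | β₁ | ... | β_n
is
  A  → β₁ A' | ... | β_n A'
  A' → α₁ A' | ... | α_m A' | ε

S → n X becomes S → n X S'
S → S / g becomes S' → / g S'
Add S' → ε

Productions for other non-terminals are unchanged:
  X → n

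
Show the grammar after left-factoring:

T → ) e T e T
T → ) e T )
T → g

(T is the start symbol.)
T → ) e T T'
T' → e T
T' → )
T → g

Left-factoring transforms A → αβ₁ | αβ₂ into A → αA' and A' → β₁ | β₂
(α is the longest common prefix among the alternatives). Repeat until
no nonterminal has two alternatives with a common prefix.

Round 1: T has alternatives sharing prefix ') e T'. Introduce T': T → ) e T T'
  Add: T' → e T
  Add: T' → )

No remaining common prefixes — done.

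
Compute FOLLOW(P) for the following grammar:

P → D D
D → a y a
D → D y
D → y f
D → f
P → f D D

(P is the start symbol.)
{ $ }

To compute FOLLOW(P), find every occurrence of P on a right-hand side N → α P β: add FIRST(β) \ {ε}, and if β is empty or nullable also add FOLLOW(N). Iterate to a fixed point.

P is the start symbol, so $ ∈ FOLLOW(P).
P does not occur on any right-hand side.

Taking the union: FOLLOW(P) = { $ }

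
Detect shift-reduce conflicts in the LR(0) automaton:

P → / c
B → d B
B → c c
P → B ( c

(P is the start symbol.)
No shift-reduce conflicts

A shift-reduce conflict occurs when an LR(0) state has both:
  - a complete (reduce) item [A → α .] (dot at the end), and
  - a shift item [B → β . c γ] (dot before a terminal).

Augment with P' → P and build the canonical LR(0) collection (I0 = CLOSURE({[P' → . P]}), then GOTO on every symbol after a dot until no new states appear). It has 11 states:
  I0: { [B → . c c], [B → . d B], [P → . / c], [P → . B ( c], [P' → . P] }  — shift
  I1: { [P → / . c] }  — shift
  I2: { [P → B . ( c] }  — shift
  I3: { [P' → P .] }  — accept
  I4: { [B → c . c] }  — shift
  I5: { [B → . c c], [B → . d B], [B → d . B] }  — shift
  I6: { [B → d B .] }  — reduce
  I7: { [B → c c .] }  — reduce
  I8: { [P → B ( . c] }  — shift
  I9: { [P → B ( c .] }  — reduce
  I10: { [P → / c .] }  — reduce

No state contains both a complete item and a shift item.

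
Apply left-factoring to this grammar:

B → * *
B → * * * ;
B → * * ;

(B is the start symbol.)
B → * * B'
B' → ε
B' → * ;
B' → ;

Left-factoring transforms A → αβ₁ | αβ₂ into A → αA' and A' → β₁ | β₂
(α is the longest common prefix among the alternatives). Repeat until
no nonterminal has two alternatives with a common prefix.

Round 1: B has alternatives sharing prefix '* *'. Introduce B': B → * * B'
  Add: B' → ε
  Add: B' → * ;
  Add: B' → ;

No remaining common prefixes — done.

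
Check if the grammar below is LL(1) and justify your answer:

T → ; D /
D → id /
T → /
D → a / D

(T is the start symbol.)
For T:
  PREDICT(T → ';' D '/') = { ';' }
  PREDICT(T → '/') = { '/' }
For D:
  PREDICT(D → id '/') = { 'id' }
  PREDICT(D → a '/' D) = { 'a' }

All predict sets are disjoint. The grammar IS LL(1).

Answer: Yes, the grammar is LL(1).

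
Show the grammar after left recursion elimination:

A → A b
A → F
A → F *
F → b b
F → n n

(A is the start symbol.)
A → F A'
A → F * A'
A' → b A'
A' → ε
F → b b
F → n n

A is directly left-recursive. The standard transformation for
  A → A α₁ | ... | A α_m | β₁ | ... | β_n
is
  A  → β₁ A' | ... | β_n A'
  A' → α₁ A' | ... | α_m A' | ε

A → F becomes A → F A'
A → F * becomes A → F * A'
A → A b becomes A' → b A'
Add A' → ε

Productions for other non-terminals are unchanged:
  F → b b
  F → n n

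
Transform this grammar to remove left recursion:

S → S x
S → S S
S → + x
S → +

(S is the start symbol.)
S → + x S'
S → + S'
S' → x S'
S' → S S'
S' → ε

S is directly left-recursive. The standard transformation for
  A → A α₁ | ... | A α_m | β₁ | ... | β_n
is
  A  → β₁ A' | ... | β_n A'
  A' → α₁ A' | ... | α_m A' | ε

S → + x becomes S → + x S'
S → + becomes S → + S'
S → S x becomes S' → x S'
S → S S becomes S' → S S'
Add S' → ε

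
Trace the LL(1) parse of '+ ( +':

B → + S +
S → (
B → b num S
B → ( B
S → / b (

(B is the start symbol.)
LL(1) parsing maintains a stack (initially the start symbol over $) and the input. At each step: if the stack top is a terminal, match it against the current input token; if it is a non-terminal N, replace it with the RHS of M[N, lookahead] (the unique production whose predict set contains the lookahead).

Stack is shown with the top on the left.

Stack    Input    Action
------------------------
B $      + ( + $  output B → + S +
+ S + $  + ( + $  match '+'
S + $    ( + $    output S → (
( + $    ( + $    match '('
+ $      + $      match '+'
$        $        accept

The string is accepted.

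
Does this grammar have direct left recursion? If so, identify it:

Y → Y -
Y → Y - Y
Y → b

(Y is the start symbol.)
Y → Y -: LEFT RECURSIVE (starts with Y)
Y → Y - Y: LEFT RECURSIVE (starts with Y)
Y → b: starts with b

The grammar has direct left recursion on: Y.

Answer: Yes, Y is left-recursive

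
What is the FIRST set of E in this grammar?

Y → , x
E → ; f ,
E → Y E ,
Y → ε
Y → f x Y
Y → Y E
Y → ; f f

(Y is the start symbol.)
FIRST sets of the other non-terminals involved (by the same procedure, iterated to a fixed point):
  FIRST(Y) = { ',', ';', 'f', ε }

From E → ; f ,:
  - ';' is a terminal: add ';' and stop
From E → Y E ,:
  - Y is a non-terminal: add FIRST(Y) \ {ε} = { ',', ';', 'f' }
    Y is nullable, so continue to the next symbol
  - E is the symbol being defined: contributes nothing new
    E is not nullable, so stop

Collecting: FIRST(E) = { ',', ';', 'f' }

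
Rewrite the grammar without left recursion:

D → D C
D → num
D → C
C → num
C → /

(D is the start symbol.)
D → num D'
D → C D'
D' → C D'
D' → ε
C → num
C → /

D is directly left-recursive. The standard transformation for
  A → A α₁ | ... | A α_m | β₁ | ... | β_n
is
  A  → β₁ A' | ... | β_n A'
  A' → α₁ A' | ... | α_m A' | ε

D → num becomes D → num D'
D → C becomes D → C D'
D → D C becomes D' → C D'
Add D' → ε

Productions for other non-terminals are unchanged:
  C → num
  C → /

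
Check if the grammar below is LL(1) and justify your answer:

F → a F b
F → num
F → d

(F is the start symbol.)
Yes, the grammar is LL(1).

A grammar is LL(1) if for each non-terminal N with multiple productions, the predict sets of those productions are pairwise disjoint, where PREDICT(N → α) = (FIRST(α) \ {ε}) ∪ (FOLLOW(N) if α ⇒* ε).

For F:
  PREDICT(F → a F b) = { 'a' }
  PREDICT(F → num) = { 'num' }
  PREDICT(F → d) = { 'd' }

All predict sets are disjoint. The grammar IS LL(1).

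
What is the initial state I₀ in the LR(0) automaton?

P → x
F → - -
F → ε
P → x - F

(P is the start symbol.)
{ [P → . x - F], [P → . x], [P' → . P] }

First, augment the grammar with P' → P
I₀ = CLOSURE({ [P' → . P] }):
  [P' → . P] has the dot before P: add [P → . x], [P → . x - F]
No further items can be added.

I₀ = { [P → . x - F], [P → . x], [P' → . P] }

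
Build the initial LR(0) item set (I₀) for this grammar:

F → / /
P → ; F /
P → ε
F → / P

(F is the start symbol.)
First, augment the grammar with F' → F
I₀ = CLOSURE({ [F' → . F] }):
  [F' → . F] has the dot before F: add [F → . / /], [F → . / P]
No further items can be added.

I₀ = { [F → . / /], [F → . / P], [F' → . F] }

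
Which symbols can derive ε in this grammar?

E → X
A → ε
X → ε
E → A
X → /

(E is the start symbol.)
{ 'A', 'E', 'X' }

ε-productions: A → ε, X → ε
So A, X are immediately nullable.
E → X: every symbol on the right is nullable, so E is nullable too.
Every non-terminal is now nullable.
Nullable = { 'A', 'E', 'X' }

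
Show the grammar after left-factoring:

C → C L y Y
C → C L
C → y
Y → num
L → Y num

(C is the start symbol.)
C → C L C'
C' → y Y
C' → ε
C → y
Y → num
L → Y num

Left-factoring transforms A → αβ₁ | αβ₂ into A → αA' and A' → β₁ | β₂
(α is the longest common prefix among the alternatives). Repeat until
no nonterminal has two alternatives with a common prefix.

Round 1: C has alternatives sharing prefix 'C L'. Introduce C': C → C L C'
  Add: C' → y Y
  Add: C' → ε

No remaining common prefixes — done.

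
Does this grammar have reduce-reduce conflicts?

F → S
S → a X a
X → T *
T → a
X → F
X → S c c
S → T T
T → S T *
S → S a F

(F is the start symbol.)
Yes — I15: [S → S a F .] vs [X → F .]

A reduce-reduce conflict occurs when an LR(0) state has two complete items [A → α .] and [B → β .] — both call for a reduction, and with no lookahead the parser cannot choose between them.

Augment with F' → F and build the canonical LR(0) collection (I0 = CLOSURE({[F' → . F]}), then GOTO on every symbol after a dot until no new states appear). It has 19 states:
  I0: { [F → . S], [F' → . F], [S → . S a F], [S → . T T], [S → . a X a], [T → . S T *], [T → . a] }  — shift
  I1: { [F' → F .] }  — accept
  I2: { [F → S .], [S → . S a F], [S → . T T], [S → . a X a], [S → S . a F], [T → . S T *], [T → . a], [T → S . T *] }  — shift, reduce
  I3: { [S → . S a F], [S → . T T], [S → . a X a], [S → T . T], [T → . S T *], [T → . a] }  — shift
  I4: { [F → . S], [S → . S a F], [S → . T T], [S → . a X a], [S → a . X a], [T → . S T *], [T → . a], [T → a .], [X → . F], [X → . S c c], [X → . T *] }  — shift, reduce
  I5: { [X → F .] }  — reduce
  I6: { [F → S .], [S → . S a F], [S → . T T], [S → . a X a], [S → S . a F], [T → . S T *], [T → . a], [T → S . T *], [X → S . c c] }  — shift, reduce
  I7: { [S → . S a F], [S → . T T], [S → . a X a], [S → T . T], [T → . S T *], [T → . a], [X → T . *] }  — shift
  I8: { [S → a X . a] }  — shift
  I9: { [S → a X a .] }  — reduce
  I10: { [X → T * .] }  — reduce
  I11: { [S → . S a F], [S → . T T], [S → . a X a], [S → S . a F], [T → . S T *], [T → . a], [T → S . T *] }  — shift
  I12: { [S → . S a F], [S → . T T], [S → . a X a], [S → T . T], [S → T T .], [T → . S T *], [T → . a] }  — shift, reduce
  I13: { [S → . S a F], [S → . T T], [S → . a X a], [S → T . T], [T → . S T *], [T → . a], [T → S T . *] }  — shift
  I14: { [F → . S], [S → . S a F], [S → . T T], [S → . a X a], [S → S a . F], [S → a . X a], [T → . S T *], [T → . a], [T → a .], [X → . F], [X → . S c c], [X → . T *] }  — shift, reduce
  I15: { [S → S a F .], [X → F .] }  — 2 reduces
  I16: { [T → S T * .] }  — reduce
  I17: { [X → S c . c] }  — shift
  I18: { [X → S c c .] }  — reduce

I15 contains complete items [S → S a F .], [X → F .] — reduce-reduce conflict.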